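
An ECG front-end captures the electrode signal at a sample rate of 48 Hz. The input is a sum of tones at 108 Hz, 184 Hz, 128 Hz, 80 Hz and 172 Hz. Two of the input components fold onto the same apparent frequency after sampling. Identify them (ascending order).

80 Hz, 128 Hz

fs/2 = 24 Hz.
108 Hz mod fs = 12 Hz.
12 Hz ≤ fs/2 = 24 Hz, appears at 12 Hz.
184 Hz mod fs = 40 Hz.
40 Hz > fs/2 = 24 Hz, folds to fs − 40 Hz = 8 Hz.
128 Hz mod fs = 32 Hz.
32 Hz > fs/2 = 24 Hz, folds to fs − 32 Hz = 16 Hz.
80 Hz mod fs = 32 Hz.
32 Hz > fs/2 = 24 Hz, folds to fs − 32 Hz = 16 Hz.
172 Hz mod fs = 28 Hz.
28 Hz > fs/2 = 24 Hz, folds to fs − 28 Hz = 20 Hz.
80 Hz and 128 Hz both map to 16 Hz.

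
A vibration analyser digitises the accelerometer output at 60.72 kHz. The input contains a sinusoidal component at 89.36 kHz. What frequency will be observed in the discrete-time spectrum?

28.64 kHz

89.36 kHz mod fs = 28.64 kHz.
28.64 kHz ≤ fs/2 = 30.36 kHz, appears at 28.64 kHz.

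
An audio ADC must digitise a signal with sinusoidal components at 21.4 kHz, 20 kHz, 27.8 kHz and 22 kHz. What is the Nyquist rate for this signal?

Highest-frequency component: 27.8 kHz.
Nyquist rate = 2 × 27.8 kHz = 55.6 kHz.

55.6 kHz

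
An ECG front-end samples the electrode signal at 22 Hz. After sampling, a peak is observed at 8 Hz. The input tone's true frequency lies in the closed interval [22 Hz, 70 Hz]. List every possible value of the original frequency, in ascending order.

30 Hz, 36 Hz, 52 Hz, 58 Hz

Frequencies that alias to 8 Hz are k·fs ± 8 Hz for integer k ≥ 0.
k=0: 8 Hz.
k=1: 14 Hz, 30 Hz.
k=2: 36 Hz, 52 Hz.
k=3: 58 Hz, 74 Hz.
k=4: 80 Hz, 96 Hz.
Within [22 Hz, 70 Hz]: 30 Hz, 36 Hz, 52 Hz, 58 Hz.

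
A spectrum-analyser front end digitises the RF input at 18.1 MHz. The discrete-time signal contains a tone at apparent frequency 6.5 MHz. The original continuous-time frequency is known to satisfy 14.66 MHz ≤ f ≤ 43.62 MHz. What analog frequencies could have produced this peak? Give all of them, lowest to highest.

Frequencies that alias to 6.5 MHz are k·fs ± 6.5 MHz for integer k ≥ 0.
k=0: 6.5 MHz.
k=1: 11.6 MHz, 24.6 MHz.
k=2: 29.7 MHz, 42.7 MHz.
k=3: 47.8 MHz, 60.8 MHz.
Within [14.66 MHz, 43.62 MHz]: 24.6 MHz, 29.7 MHz, 42.7 MHz.

24.6 MHz, 29.7 MHz, 42.7 MHz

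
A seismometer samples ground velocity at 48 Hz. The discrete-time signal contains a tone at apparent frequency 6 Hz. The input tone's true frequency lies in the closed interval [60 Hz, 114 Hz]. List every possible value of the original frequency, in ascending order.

90 Hz, 102 Hz

Frequencies that alias to 6 Hz are k·fs ± 6 Hz for integer k ≥ 0.
k=0: 6 Hz.
k=1: 42 Hz, 54 Hz.
k=2: 90 Hz, 102 Hz.
k=3: 138 Hz, 150 Hz.
Within [60 Hz, 114 Hz]: 90 Hz, 102 Hz.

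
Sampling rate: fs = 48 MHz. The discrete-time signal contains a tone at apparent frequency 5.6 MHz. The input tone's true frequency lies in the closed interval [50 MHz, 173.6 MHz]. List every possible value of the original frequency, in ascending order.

Frequencies that alias to 5.6 MHz are k·fs ± 5.6 MHz for integer k ≥ 0.
k=0: 5.6 MHz.
k=1: 42.4 MHz, 53.6 MHz.
k=2: 90.4 MHz, 101.6 MHz.
k=3: 138.4 MHz, 149.6 MHz.
k=4: 186.4 MHz, 197.6 MHz.
Within [50 MHz, 173.6 MHz]: 53.6 MHz, 90.4 MHz, 101.6 MHz, 138.4 MHz, 149.6 MHz.

53.6 MHz, 90.4 MHz, 101.6 MHz, 138.4 MHz, 149.6 MHz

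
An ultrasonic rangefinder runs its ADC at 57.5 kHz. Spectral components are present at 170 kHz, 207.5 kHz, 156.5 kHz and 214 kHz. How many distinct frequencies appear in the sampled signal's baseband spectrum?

fs/2 = 28.75 kHz.
170 kHz mod fs = 55 kHz.
55 kHz > fs/2 = 28.75 kHz, folds to fs − 55 kHz = 2.5 kHz.
207.5 kHz mod fs = 35 kHz.
35 kHz > fs/2 = 28.75 kHz, folds to fs − 35 kHz = 22.5 kHz.
156.5 kHz mod fs = 41.5 kHz.
41.5 kHz > fs/2 = 28.75 kHz, folds to fs − 41.5 kHz = 16 kHz.
214 kHz mod fs = 41.5 kHz.
41.5 kHz > fs/2 = 28.75 kHz, folds to fs − 41.5 kHz = 16 kHz.
Distinct values: {2.5 kHz, 16 kHz, 22.5 kHz} → 3.

3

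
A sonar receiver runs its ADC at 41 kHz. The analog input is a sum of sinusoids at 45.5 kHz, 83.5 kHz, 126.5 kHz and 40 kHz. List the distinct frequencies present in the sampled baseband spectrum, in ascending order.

fs/2 = 20.5 kHz.
45.5 kHz mod fs = 4.5 kHz.
4.5 kHz ≤ fs/2 = 20.5 kHz, appears at 4.5 kHz.
83.5 kHz mod fs = 1.5 kHz.
1.5 kHz ≤ fs/2 = 20.5 kHz, appears at 1.5 kHz.
126.5 kHz mod fs = 3.5 kHz.
3.5 kHz ≤ fs/2 = 20.5 kHz, appears at 3.5 kHz.
40 kHz > fs/2 = 20.5 kHz, folds to fs − 40 kHz = 1 kHz.
Distinct values: {1 kHz, 1.5 kHz, 3.5 kHz, 4.5 kHz}.

1 kHz, 1.5 kHz, 3.5 kHz, 4.5 kHz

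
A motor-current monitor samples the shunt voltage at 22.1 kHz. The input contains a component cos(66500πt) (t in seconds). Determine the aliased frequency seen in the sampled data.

10.95 kHz

ω = 66500π rad/s → f = ω/(2π) = 33250 Hz = 33.25 kHz.
33.25 kHz mod fs = 11.15 kHz.
11.15 kHz > fs/2 = 11.05 kHz, folds to fs − 11.15 kHz = 10.95 kHz.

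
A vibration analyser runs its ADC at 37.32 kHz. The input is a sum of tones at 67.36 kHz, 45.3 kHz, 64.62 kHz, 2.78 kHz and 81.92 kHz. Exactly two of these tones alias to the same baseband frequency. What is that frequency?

fs/2 = 18.66 kHz.
67.36 kHz mod fs = 30.04 kHz.
30.04 kHz > fs/2 = 18.66 kHz, folds to fs − 30.04 kHz = 7.28 kHz.
45.3 kHz mod fs = 7.98 kHz.
7.98 kHz ≤ fs/2 = 18.66 kHz, appears at 7.98 kHz.
64.62 kHz mod fs = 27.3 kHz.
27.3 kHz > fs/2 = 18.66 kHz, folds to fs − 27.3 kHz = 10.02 kHz.
2.78 kHz ≤ fs/2 = 18.66 kHz, passes unchanged.
81.92 kHz mod fs = 7.28 kHz.
7.28 kHz ≤ fs/2 = 18.66 kHz, appears at 7.28 kHz.
67.36 kHz and 81.92 kHz both map to 7.28 kHz.

7.28 kHz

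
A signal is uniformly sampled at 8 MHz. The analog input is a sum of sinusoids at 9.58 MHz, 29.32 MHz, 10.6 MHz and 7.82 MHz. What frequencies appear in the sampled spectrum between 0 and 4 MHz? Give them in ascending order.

fs/2 = 4 MHz.
9.58 MHz mod fs = 1.58 MHz.
1.58 MHz ≤ fs/2 = 4 MHz, appears at 1.58 MHz.
29.32 MHz mod fs = 5.32 MHz.
5.32 MHz > fs/2 = 4 MHz, folds to fs − 5.32 MHz = 2.68 MHz.
10.6 MHz mod fs = 2.6 MHz.
2.6 MHz ≤ fs/2 = 4 MHz, appears at 2.6 MHz.
7.82 MHz > fs/2 = 4 MHz, folds to fs − 7.82 MHz = 0.18 MHz.
Distinct values: {0.18 MHz, 1.58 MHz, 2.6 MHz, 2.68 MHz}.

0.18 MHz, 1.58 MHz, 2.6 MHz, 2.68 MHz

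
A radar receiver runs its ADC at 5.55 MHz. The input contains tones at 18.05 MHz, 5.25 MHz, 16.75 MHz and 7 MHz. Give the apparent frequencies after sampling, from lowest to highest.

fs/2 = 2.775 MHz.
18.05 MHz mod fs = 1.4 MHz.
1.4 MHz ≤ fs/2 = 2.775 MHz, appears at 1.4 MHz.
5.25 MHz > fs/2 = 2.775 MHz, folds to fs − 5.25 MHz = 0.3 MHz.
16.75 MHz mod fs = 0.1 MHz.
0.1 MHz ≤ fs/2 = 2.775 MHz, appears at 0.1 MHz.
7 MHz mod fs = 1.45 MHz.
1.45 MHz ≤ fs/2 = 2.775 MHz, appears at 1.45 MHz.
Distinct values: {0.1 MHz, 0.3 MHz, 1.4 MHz, 1.45 MHz}.

0.1 MHz, 0.3 MHz, 1.4 MHz, 1.45 MHz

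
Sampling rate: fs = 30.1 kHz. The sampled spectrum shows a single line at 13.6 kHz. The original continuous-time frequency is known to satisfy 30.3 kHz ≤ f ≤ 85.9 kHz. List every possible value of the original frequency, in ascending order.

Frequencies that alias to 13.6 kHz are k·fs ± 13.6 kHz for integer k ≥ 0.
k=0: 13.6 kHz.
k=1: 16.5 kHz, 43.7 kHz.
k=2: 46.6 kHz, 73.8 kHz.
k=3: 76.7 kHz, 103.9 kHz.
k=4: 106.8 kHz, 134 kHz.
Within [30.3 kHz, 85.9 kHz]: 43.7 kHz, 46.6 kHz, 73.8 kHz, 76.7 kHz.

43.7 kHz, 46.6 kHz, 73.8 kHz, 76.7 kHz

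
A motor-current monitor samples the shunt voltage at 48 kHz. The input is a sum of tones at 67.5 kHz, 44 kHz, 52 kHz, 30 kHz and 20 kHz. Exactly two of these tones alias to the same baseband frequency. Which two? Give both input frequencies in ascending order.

44 kHz, 52 kHz

fs/2 = 24 kHz.
67.5 kHz mod fs = 19.5 kHz.
19.5 kHz ≤ fs/2 = 24 kHz, appears at 19.5 kHz.
44 kHz > fs/2 = 24 kHz, folds to fs − 44 kHz = 4 kHz.
52 kHz mod fs = 4 kHz.
4 kHz ≤ fs/2 = 24 kHz, appears at 4 kHz.
30 kHz > fs/2 = 24 kHz, folds to fs − 30 kHz = 18 kHz.
20 kHz ≤ fs/2 = 24 kHz, passes unchanged.
44 kHz and 52 kHz both map to 4 kHz.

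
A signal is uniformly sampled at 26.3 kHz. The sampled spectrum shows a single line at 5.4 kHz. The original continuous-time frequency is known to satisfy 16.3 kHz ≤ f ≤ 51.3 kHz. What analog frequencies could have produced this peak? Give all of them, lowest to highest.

20.9 kHz, 31.7 kHz, 47.2 kHz

Frequencies that alias to 5.4 kHz are k·fs ± 5.4 kHz for integer k ≥ 0.
k=0: 5.4 kHz.
k=1: 20.9 kHz, 31.7 kHz.
k=2: 47.2 kHz, 58 kHz.
k=3: 73.5 kHz, 84.3 kHz.
Within [16.3 kHz, 51.3 kHz]: 20.9 kHz, 31.7 kHz, 47.2 kHz.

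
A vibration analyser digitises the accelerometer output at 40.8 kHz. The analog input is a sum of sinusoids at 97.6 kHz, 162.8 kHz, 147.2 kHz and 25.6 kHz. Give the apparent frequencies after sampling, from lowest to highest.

fs/2 = 20.4 kHz.
97.6 kHz mod fs = 16 kHz.
16 kHz ≤ fs/2 = 20.4 kHz, appears at 16 kHz.
162.8 kHz mod fs = 40.4 kHz.
40.4 kHz > fs/2 = 20.4 kHz, folds to fs − 40.4 kHz = 0.4 kHz.
147.2 kHz mod fs = 24.8 kHz.
24.8 kHz > fs/2 = 20.4 kHz, folds to fs − 24.8 kHz = 16 kHz.
25.6 kHz > fs/2 = 20.4 kHz, folds to fs − 25.6 kHz = 15.2 kHz.
Distinct values: {0.4 kHz, 15.2 kHz, 16 kHz}.

0.4 kHz, 15.2 kHz, 16 kHz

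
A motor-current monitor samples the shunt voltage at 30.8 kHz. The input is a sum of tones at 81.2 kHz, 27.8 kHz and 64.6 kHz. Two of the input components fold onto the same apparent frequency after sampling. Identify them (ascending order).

fs/2 = 15.4 kHz.
81.2 kHz mod fs = 19.6 kHz.
19.6 kHz > fs/2 = 15.4 kHz, folds to fs − 19.6 kHz = 11.2 kHz.
27.8 kHz > fs/2 = 15.4 kHz, folds to fs − 27.8 kHz = 3 kHz.
64.6 kHz mod fs = 3 kHz.
3 kHz ≤ fs/2 = 15.4 kHz, appears at 3 kHz.
27.8 kHz and 64.6 kHz both map to 3 kHz.

27.8 kHz, 64.6 kHz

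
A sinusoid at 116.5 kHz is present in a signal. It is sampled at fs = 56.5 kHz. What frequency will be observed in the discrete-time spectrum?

116.5 kHz mod fs = 3.5 kHz.
3.5 kHz ≤ fs/2 = 28.25 kHz, appears at 3.5 kHz.

3.5 kHz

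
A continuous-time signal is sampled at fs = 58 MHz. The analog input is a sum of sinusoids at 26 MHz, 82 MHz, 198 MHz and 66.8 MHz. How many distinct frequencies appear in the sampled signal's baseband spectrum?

fs/2 = 29 MHz.
26 MHz ≤ fs/2 = 29 MHz, passes unchanged.
82 MHz mod fs = 24 MHz.
24 MHz ≤ fs/2 = 29 MHz, appears at 24 MHz.
198 MHz mod fs = 24 MHz.
24 MHz ≤ fs/2 = 29 MHz, appears at 24 MHz.
66.8 MHz mod fs = 8.8 MHz.
8.8 MHz ≤ fs/2 = 29 MHz, appears at 8.8 MHz.
Distinct values: {8.8 MHz, 24 MHz, 26 MHz} → 3.

3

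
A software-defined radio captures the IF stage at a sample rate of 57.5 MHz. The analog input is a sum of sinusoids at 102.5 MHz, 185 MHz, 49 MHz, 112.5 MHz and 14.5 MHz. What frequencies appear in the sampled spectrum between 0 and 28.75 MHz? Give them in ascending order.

fs/2 = 28.75 MHz.
102.5 MHz mod fs = 45 MHz.
45 MHz > fs/2 = 28.75 MHz, folds to fs − 45 MHz = 12.5 MHz.
185 MHz mod fs = 12.5 MHz.
12.5 MHz ≤ fs/2 = 28.75 MHz, appears at 12.5 MHz.
49 MHz > fs/2 = 28.75 MHz, folds to fs − 49 MHz = 8.5 MHz.
112.5 MHz mod fs = 55 MHz.
55 MHz > fs/2 = 28.75 MHz, folds to fs − 55 MHz = 2.5 MHz.
14.5 MHz ≤ fs/2 = 28.75 MHz, passes unchanged.
Distinct values: {2.5 MHz, 8.5 MHz, 12.5 MHz, 14.5 MHz}.

2.5 MHz, 8.5 MHz, 12.5 MHz, 14.5 MHz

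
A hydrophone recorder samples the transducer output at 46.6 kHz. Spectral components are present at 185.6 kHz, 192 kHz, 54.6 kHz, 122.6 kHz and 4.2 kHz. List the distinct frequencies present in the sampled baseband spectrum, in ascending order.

0.8 kHz, 4.2 kHz, 5.6 kHz, 8 kHz, 17.2 kHz

fs/2 = 23.3 kHz.
185.6 kHz mod fs = 45.8 kHz.
45.8 kHz > fs/2 = 23.3 kHz, folds to fs − 45.8 kHz = 0.8 kHz.
192 kHz mod fs = 5.6 kHz.
5.6 kHz ≤ fs/2 = 23.3 kHz, appears at 5.6 kHz.
54.6 kHz mod fs = 8 kHz.
8 kHz ≤ fs/2 = 23.3 kHz, appears at 8 kHz.
122.6 kHz mod fs = 29.4 kHz.
29.4 kHz > fs/2 = 23.3 kHz, folds to fs − 29.4 kHz = 17.2 kHz.
4.2 kHz ≤ fs/2 = 23.3 kHz, passes unchanged.
Distinct values: {0.8 kHz, 4.2 kHz, 5.6 kHz, 8 kHz, 17.2 kHz}.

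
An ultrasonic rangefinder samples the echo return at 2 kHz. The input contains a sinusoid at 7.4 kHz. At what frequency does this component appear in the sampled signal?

7.4 kHz mod fs = 1.4 kHz.
1.4 kHz > fs/2 = 1 kHz, folds to fs − 1.4 kHz = 0.6 kHz.

0.6 kHz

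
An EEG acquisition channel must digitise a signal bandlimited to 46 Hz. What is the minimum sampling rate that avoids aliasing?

92 Hz

Nyquist rate = 2 × 46 Hz = 92 Hz.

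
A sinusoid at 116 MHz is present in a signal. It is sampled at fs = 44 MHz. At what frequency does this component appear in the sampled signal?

16 MHz

116 MHz mod fs = 28 MHz.
28 MHz > fs/2 = 22 MHz, folds to fs − 28 MHz = 16 MHz.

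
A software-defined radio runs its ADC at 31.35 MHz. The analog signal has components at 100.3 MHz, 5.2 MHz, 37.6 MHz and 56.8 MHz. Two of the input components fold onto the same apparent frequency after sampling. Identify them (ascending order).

37.6 MHz, 100.3 MHz

fs/2 = 15.675 MHz.
100.3 MHz mod fs = 6.25 MHz.
6.25 MHz ≤ fs/2 = 15.675 MHz, appears at 6.25 MHz.
5.2 MHz ≤ fs/2 = 15.675 MHz, passes unchanged.
37.6 MHz mod fs = 6.25 MHz.
6.25 MHz ≤ fs/2 = 15.675 MHz, appears at 6.25 MHz.
56.8 MHz mod fs = 25.45 MHz.
25.45 MHz > fs/2 = 15.675 MHz, folds to fs − 25.45 MHz = 5.9 MHz.
37.6 MHz and 100.3 MHz both map to 6.25 MHz.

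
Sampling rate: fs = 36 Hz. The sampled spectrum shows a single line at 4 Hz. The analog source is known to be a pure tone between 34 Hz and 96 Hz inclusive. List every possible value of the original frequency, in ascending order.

Frequencies that alias to 4 Hz are k·fs ± 4 Hz for integer k ≥ 0.
k=0: 4 Hz.
k=1: 32 Hz, 40 Hz.
k=2: 68 Hz, 76 Hz.
k=3: 104 Hz, 112 Hz.
Within [34 Hz, 96 Hz]: 40 Hz, 68 Hz, 76 Hz.

40 Hz, 68 Hz, 76 Hz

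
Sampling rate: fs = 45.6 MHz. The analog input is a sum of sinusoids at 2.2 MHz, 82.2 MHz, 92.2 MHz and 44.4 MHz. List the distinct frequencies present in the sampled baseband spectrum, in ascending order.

1 MHz, 1.2 MHz, 2.2 MHz, 9 MHz

fs/2 = 22.8 MHz.
2.2 MHz ≤ fs/2 = 22.8 MHz, passes unchanged.
82.2 MHz mod fs = 36.6 MHz.
36.6 MHz > fs/2 = 22.8 MHz, folds to fs − 36.6 MHz = 9 MHz.
92.2 MHz mod fs = 1 MHz.
1 MHz ≤ fs/2 = 22.8 MHz, appears at 1 MHz.
44.4 MHz > fs/2 = 22.8 MHz, folds to fs − 44.4 MHz = 1.2 MHz.
Distinct values: {1 MHz, 1.2 MHz, 2.2 MHz, 9 MHz}.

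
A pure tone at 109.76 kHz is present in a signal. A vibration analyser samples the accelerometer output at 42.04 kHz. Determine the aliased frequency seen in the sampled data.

109.76 kHz mod fs = 25.68 kHz.
25.68 kHz > fs/2 = 21.02 kHz, folds to fs − 25.68 kHz = 16.36 kHz.

16.36 kHz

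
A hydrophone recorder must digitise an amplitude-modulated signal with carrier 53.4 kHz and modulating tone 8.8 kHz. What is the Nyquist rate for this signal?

AM sidebands sit at fc ± fm = 44.6 kHz and 62.2 kHz.
Highest-frequency component: 62.2 kHz.
Nyquist rate = 2 × 62.2 kHz = 124.4 kHz.

124.4 kHz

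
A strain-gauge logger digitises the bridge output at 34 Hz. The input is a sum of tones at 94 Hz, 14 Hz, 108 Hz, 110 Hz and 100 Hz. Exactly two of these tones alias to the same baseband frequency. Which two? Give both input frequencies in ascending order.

fs/2 = 17 Hz.
94 Hz mod fs = 26 Hz.
26 Hz > fs/2 = 17 Hz, folds to fs − 26 Hz = 8 Hz.
14 Hz ≤ fs/2 = 17 Hz, passes unchanged.
108 Hz mod fs = 6 Hz.
6 Hz ≤ fs/2 = 17 Hz, appears at 6 Hz.
110 Hz mod fs = 8 Hz.
8 Hz ≤ fs/2 = 17 Hz, appears at 8 Hz.
100 Hz mod fs = 32 Hz.
32 Hz > fs/2 = 17 Hz, folds to fs − 32 Hz = 2 Hz.
94 Hz and 110 Hz both map to 8 Hz.

94 Hz, 110 Hz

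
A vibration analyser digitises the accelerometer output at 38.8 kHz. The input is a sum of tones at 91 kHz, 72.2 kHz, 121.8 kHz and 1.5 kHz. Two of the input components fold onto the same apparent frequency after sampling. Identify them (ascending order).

72.2 kHz, 121.8 kHz

fs/2 = 19.4 kHz.
91 kHz mod fs = 13.4 kHz.
13.4 kHz ≤ fs/2 = 19.4 kHz, appears at 13.4 kHz.
72.2 kHz mod fs = 33.4 kHz.
33.4 kHz > fs/2 = 19.4 kHz, folds to fs − 33.4 kHz = 5.4 kHz.
121.8 kHz mod fs = 5.4 kHz.
5.4 kHz ≤ fs/2 = 19.4 kHz, appears at 5.4 kHz.
1.5 kHz ≤ fs/2 = 19.4 kHz, passes unchanged.
72.2 kHz and 121.8 kHz both map to 5.4 kHz.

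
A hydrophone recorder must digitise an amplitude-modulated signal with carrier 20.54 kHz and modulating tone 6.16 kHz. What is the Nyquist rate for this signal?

53.4 kHz

AM sidebands sit at fc ± fm = 14.38 kHz and 26.7 kHz.
Highest-frequency component: 26.7 kHz.
Nyquist rate = 2 × 26.7 kHz = 53.4 kHz.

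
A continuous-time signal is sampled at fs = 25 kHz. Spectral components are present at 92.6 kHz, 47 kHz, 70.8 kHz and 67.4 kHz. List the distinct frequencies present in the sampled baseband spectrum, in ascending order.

fs/2 = 12.5 kHz.
92.6 kHz mod fs = 17.6 kHz.
17.6 kHz > fs/2 = 12.5 kHz, folds to fs − 17.6 kHz = 7.4 kHz.
47 kHz mod fs = 22 kHz.
22 kHz > fs/2 = 12.5 kHz, folds to fs − 22 kHz = 3 kHz.
70.8 kHz mod fs = 20.8 kHz.
20.8 kHz > fs/2 = 12.5 kHz, folds to fs − 20.8 kHz = 4.2 kHz.
67.4 kHz mod fs = 17.4 kHz.
17.4 kHz > fs/2 = 12.5 kHz, folds to fs − 17.4 kHz = 7.6 kHz.
Distinct values: {3 kHz, 4.2 kHz, 7.4 kHz, 7.6 kHz}.

3 kHz, 4.2 kHz, 7.4 kHz, 7.6 kHz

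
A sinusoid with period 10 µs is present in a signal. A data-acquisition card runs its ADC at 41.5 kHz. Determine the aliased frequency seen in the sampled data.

T = 10 µs → f = 1/T = 100 kHz.
100 kHz mod fs = 17 kHz.
17 kHz ≤ fs/2 = 20.75 kHz, appears at 17 kHz.

17 kHz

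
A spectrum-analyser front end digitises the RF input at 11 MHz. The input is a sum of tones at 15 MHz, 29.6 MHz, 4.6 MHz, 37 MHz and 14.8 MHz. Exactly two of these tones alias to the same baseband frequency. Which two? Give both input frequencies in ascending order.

fs/2 = 5.5 MHz.
15 MHz mod fs = 4 MHz.
4 MHz ≤ fs/2 = 5.5 MHz, appears at 4 MHz.
29.6 MHz mod fs = 7.6 MHz.
7.6 MHz > fs/2 = 5.5 MHz, folds to fs − 7.6 MHz = 3.4 MHz.
4.6 MHz ≤ fs/2 = 5.5 MHz, passes unchanged.
37 MHz mod fs = 4 MHz.
4 MHz ≤ fs/2 = 5.5 MHz, appears at 4 MHz.
14.8 MHz mod fs = 3.8 MHz.
3.8 MHz ≤ fs/2 = 5.5 MHz, appears at 3.8 MHz.
15 MHz and 37 MHz both map to 4 MHz.

15 MHz, 37 MHz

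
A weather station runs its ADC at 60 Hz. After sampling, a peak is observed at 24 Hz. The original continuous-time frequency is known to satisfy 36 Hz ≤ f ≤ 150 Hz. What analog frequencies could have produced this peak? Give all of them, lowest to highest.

Frequencies that alias to 24 Hz are k·fs ± 24 Hz for integer k ≥ 0.
k=0: 24 Hz.
k=1: 36 Hz, 84 Hz.
k=2: 96 Hz, 144 Hz.
k=3: 156 Hz, 204 Hz.
Within [36 Hz, 150 Hz]: 36 Hz, 84 Hz, 96 Hz, 144 Hz.

36 Hz, 84 Hz, 96 Hz, 144 Hz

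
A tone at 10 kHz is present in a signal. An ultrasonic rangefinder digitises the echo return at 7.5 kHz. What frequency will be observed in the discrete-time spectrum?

10 kHz mod fs = 2.5 kHz.
2.5 kHz ≤ fs/2 = 3.75 kHz, appears at 2.5 kHz.

2.5 kHz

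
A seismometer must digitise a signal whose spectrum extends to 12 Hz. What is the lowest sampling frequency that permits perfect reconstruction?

Nyquist rate = 2 × 12 Hz = 24 Hz.

24 Hz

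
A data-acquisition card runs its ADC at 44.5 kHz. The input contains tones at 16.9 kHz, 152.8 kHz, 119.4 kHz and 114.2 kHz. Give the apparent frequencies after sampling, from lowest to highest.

14.1 kHz, 16.9 kHz, 19.3 kHz

fs/2 = 22.25 kHz.
16.9 kHz ≤ fs/2 = 22.25 kHz, passes unchanged.
152.8 kHz mod fs = 19.3 kHz.
19.3 kHz ≤ fs/2 = 22.25 kHz, appears at 19.3 kHz.
119.4 kHz mod fs = 30.4 kHz.
30.4 kHz > fs/2 = 22.25 kHz, folds to fs − 30.4 kHz = 14.1 kHz.
114.2 kHz mod fs = 25.2 kHz.
25.2 kHz > fs/2 = 22.25 kHz, folds to fs − 25.2 kHz = 19.3 kHz.
Distinct values: {14.1 kHz, 16.9 kHz, 19.3 kHz}.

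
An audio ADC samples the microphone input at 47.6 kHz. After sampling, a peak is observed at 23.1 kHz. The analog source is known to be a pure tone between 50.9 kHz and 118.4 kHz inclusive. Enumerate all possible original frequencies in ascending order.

70.7 kHz, 72.1 kHz, 118.3 kHz

Frequencies that alias to 23.1 kHz are k·fs ± 23.1 kHz for integer k ≥ 0.
k=0: 23.1 kHz.
k=1: 24.5 kHz, 70.7 kHz.
k=2: 72.1 kHz, 118.3 kHz.
k=3: 119.7 kHz, 165.9 kHz.
Within [50.9 kHz, 118.4 kHz]: 70.7 kHz, 72.1 kHz, 118.3 kHz.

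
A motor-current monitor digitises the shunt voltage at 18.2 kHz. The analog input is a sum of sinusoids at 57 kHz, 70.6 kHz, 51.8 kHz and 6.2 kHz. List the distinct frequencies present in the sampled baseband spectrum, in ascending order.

2.2 kHz, 2.4 kHz, 2.8 kHz, 6.2 kHz

fs/2 = 9.1 kHz.
57 kHz mod fs = 2.4 kHz.
2.4 kHz ≤ fs/2 = 9.1 kHz, appears at 2.4 kHz.
70.6 kHz mod fs = 16 kHz.
16 kHz > fs/2 = 9.1 kHz, folds to fs − 16 kHz = 2.2 kHz.
51.8 kHz mod fs = 15.4 kHz.
15.4 kHz > fs/2 = 9.1 kHz, folds to fs − 15.4 kHz = 2.8 kHz.
6.2 kHz ≤ fs/2 = 9.1 kHz, passes unchanged.
Distinct values: {2.2 kHz, 2.4 kHz, 2.8 kHz, 6.2 kHz}.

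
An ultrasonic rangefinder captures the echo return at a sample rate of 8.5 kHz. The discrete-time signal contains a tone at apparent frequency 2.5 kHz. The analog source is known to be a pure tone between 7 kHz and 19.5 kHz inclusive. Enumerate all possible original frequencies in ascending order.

Frequencies that alias to 2.5 kHz are k·fs ± 2.5 kHz for integer k ≥ 0.
k=0: 2.5 kHz.
k=1: 6 kHz, 11 kHz.
k=2: 14.5 kHz, 19.5 kHz.
k=3: 23 kHz, 28 kHz.
Within [7 kHz, 19.5 kHz]: 11 kHz, 14.5 kHz, 19.5 kHz.

11 kHz, 14.5 kHz, 19.5 kHz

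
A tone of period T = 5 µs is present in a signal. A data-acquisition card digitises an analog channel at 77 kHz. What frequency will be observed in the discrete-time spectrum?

31 kHz

T = 5 µs → f = 1/T = 200 kHz.
200 kHz mod fs = 46 kHz.
46 kHz > fs/2 = 38.5 kHz, folds to fs − 46 kHz = 31 kHz.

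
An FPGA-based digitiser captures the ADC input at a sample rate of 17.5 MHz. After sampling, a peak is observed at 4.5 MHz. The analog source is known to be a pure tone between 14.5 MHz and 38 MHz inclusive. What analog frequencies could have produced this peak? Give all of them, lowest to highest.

22 MHz, 30.5 MHz

Frequencies that alias to 4.5 MHz are k·fs ± 4.5 MHz for integer k ≥ 0.
k=0: 4.5 MHz.
k=1: 13 MHz, 22 MHz.
k=2: 30.5 MHz, 39.5 MHz.
k=3: 48 MHz, 57 MHz.
Within [14.5 MHz, 38 MHz]: 22 MHz, 30.5 MHz.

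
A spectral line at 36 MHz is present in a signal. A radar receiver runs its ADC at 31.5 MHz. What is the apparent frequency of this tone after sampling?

36 MHz mod fs = 4.5 MHz.
4.5 MHz ≤ fs/2 = 15.75 MHz, appears at 4.5 MHz.

4.5 MHz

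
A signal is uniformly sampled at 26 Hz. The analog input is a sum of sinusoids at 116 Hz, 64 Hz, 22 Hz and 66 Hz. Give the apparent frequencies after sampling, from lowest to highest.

fs/2 = 13 Hz.
116 Hz mod fs = 12 Hz.
12 Hz ≤ fs/2 = 13 Hz, appears at 12 Hz.
64 Hz mod fs = 12 Hz.
12 Hz ≤ fs/2 = 13 Hz, appears at 12 Hz.
22 Hz > fs/2 = 13 Hz, folds to fs − 22 Hz = 4 Hz.
66 Hz mod fs = 14 Hz.
14 Hz > fs/2 = 13 Hz, folds to fs − 14 Hz = 12 Hz.
Distinct values: {4 Hz, 12 Hz}.

4 Hz, 12 Hz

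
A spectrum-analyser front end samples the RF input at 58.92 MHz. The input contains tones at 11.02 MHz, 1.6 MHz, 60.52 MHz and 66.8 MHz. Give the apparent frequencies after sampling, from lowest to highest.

1.6 MHz, 7.88 MHz, 11.02 MHz

fs/2 = 29.46 MHz.
11.02 MHz ≤ fs/2 = 29.46 MHz, passes unchanged.
1.6 MHz ≤ fs/2 = 29.46 MHz, passes unchanged.
60.52 MHz mod fs = 1.6 MHz.
1.6 MHz ≤ fs/2 = 29.46 MHz, appears at 1.6 MHz.
66.8 MHz mod fs = 7.88 MHz.
7.88 MHz ≤ fs/2 = 29.46 MHz, appears at 7.88 MHz.
Distinct values: {1.6 MHz, 7.88 MHz, 11.02 MHz}.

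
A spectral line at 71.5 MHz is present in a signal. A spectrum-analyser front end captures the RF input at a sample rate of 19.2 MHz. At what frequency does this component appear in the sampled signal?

5.3 MHz

71.5 MHz mod fs = 13.9 MHz.
13.9 MHz > fs/2 = 9.6 MHz, folds to fs − 13.9 MHz = 5.3 MHz.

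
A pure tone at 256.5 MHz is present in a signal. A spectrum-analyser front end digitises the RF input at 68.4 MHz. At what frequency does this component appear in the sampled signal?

256.5 MHz mod fs = 51.3 MHz.
51.3 MHz > fs/2 = 34.2 MHz, folds to fs − 51.3 MHz = 17.1 MHz.

17.1 MHz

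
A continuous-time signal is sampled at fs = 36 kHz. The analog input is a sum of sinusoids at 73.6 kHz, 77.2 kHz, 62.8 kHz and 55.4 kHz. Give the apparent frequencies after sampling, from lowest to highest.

fs/2 = 18 kHz.
73.6 kHz mod fs = 1.6 kHz.
1.6 kHz ≤ fs/2 = 18 kHz, appears at 1.6 kHz.
77.2 kHz mod fs = 5.2 kHz.
5.2 kHz ≤ fs/2 = 18 kHz, appears at 5.2 kHz.
62.8 kHz mod fs = 26.8 kHz.
26.8 kHz > fs/2 = 18 kHz, folds to fs − 26.8 kHz = 9.2 kHz.
55.4 kHz mod fs = 19.4 kHz.
19.4 kHz > fs/2 = 18 kHz, folds to fs − 19.4 kHz = 16.6 kHz.
Distinct values: {1.6 kHz, 5.2 kHz, 9.2 kHz, 16.6 kHz}.

1.6 kHz, 5.2 kHz, 9.2 kHz, 16.6 kHz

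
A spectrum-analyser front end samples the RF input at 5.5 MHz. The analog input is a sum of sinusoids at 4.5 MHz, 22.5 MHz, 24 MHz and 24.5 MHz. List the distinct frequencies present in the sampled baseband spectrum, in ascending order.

0.5 MHz, 1 MHz, 2 MHz, 2.5 MHz

fs/2 = 2.75 MHz.
4.5 MHz > fs/2 = 2.75 MHz, folds to fs − 4.5 MHz = 1 MHz.
22.5 MHz mod fs = 0.5 MHz.
0.5 MHz ≤ fs/2 = 2.75 MHz, appears at 0.5 MHz.
24 MHz mod fs = 2 MHz.
2 MHz ≤ fs/2 = 2.75 MHz, appears at 2 MHz.
24.5 MHz mod fs = 2.5 MHz.
2.5 MHz ≤ fs/2 = 2.75 MHz, appears at 2.5 MHz.
Distinct values: {0.5 MHz, 1 MHz, 2 MHz, 2.5 MHz}.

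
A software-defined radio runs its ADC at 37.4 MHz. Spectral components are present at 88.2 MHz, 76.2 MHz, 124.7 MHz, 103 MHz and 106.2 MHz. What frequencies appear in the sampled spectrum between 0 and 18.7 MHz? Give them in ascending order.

fs/2 = 18.7 MHz.
88.2 MHz mod fs = 13.4 MHz.
13.4 MHz ≤ fs/2 = 18.7 MHz, appears at 13.4 MHz.
76.2 MHz mod fs = 1.4 MHz.
1.4 MHz ≤ fs/2 = 18.7 MHz, appears at 1.4 MHz.
124.7 MHz mod fs = 12.5 MHz.
12.5 MHz ≤ fs/2 = 18.7 MHz, appears at 12.5 MHz.
103 MHz mod fs = 28.2 MHz.
28.2 MHz > fs/2 = 18.7 MHz, folds to fs − 28.2 MHz = 9.2 MHz.
106.2 MHz mod fs = 31.4 MHz.
31.4 MHz > fs/2 = 18.7 MHz, folds to fs − 31.4 MHz = 6 MHz.
Distinct values: {1.4 MHz, 6 MHz, 9.2 MHz, 12.5 MHz, 13.4 MHz}.

1.4 MHz, 6 MHz, 9.2 MHz, 12.5 MHz, 13.4 MHz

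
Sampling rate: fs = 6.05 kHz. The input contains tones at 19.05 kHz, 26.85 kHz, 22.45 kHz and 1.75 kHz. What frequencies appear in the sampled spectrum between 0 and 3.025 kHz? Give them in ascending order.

0.9 kHz, 1.75 kHz, 2.65 kHz

fs/2 = 3.025 kHz.
19.05 kHz mod fs = 0.9 kHz.
0.9 kHz ≤ fs/2 = 3.025 kHz, appears at 0.9 kHz.
26.85 kHz mod fs = 2.65 kHz.
2.65 kHz ≤ fs/2 = 3.025 kHz, appears at 2.65 kHz.
22.45 kHz mod fs = 4.3 kHz.
4.3 kHz > fs/2 = 3.025 kHz, folds to fs − 4.3 kHz = 1.75 kHz.
1.75 kHz ≤ fs/2 = 3.025 kHz, passes unchanged.
Distinct values: {0.9 kHz, 1.75 kHz, 2.65 kHz}.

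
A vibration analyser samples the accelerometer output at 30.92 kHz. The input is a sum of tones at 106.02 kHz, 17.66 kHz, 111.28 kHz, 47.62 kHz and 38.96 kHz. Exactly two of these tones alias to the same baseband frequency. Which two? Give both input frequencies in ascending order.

17.66 kHz, 106.02 kHz

fs/2 = 15.46 kHz.
106.02 kHz mod fs = 13.26 kHz.
13.26 kHz ≤ fs/2 = 15.46 kHz, appears at 13.26 kHz.
17.66 kHz > fs/2 = 15.46 kHz, folds to fs − 17.66 kHz = 13.26 kHz.
111.28 kHz mod fs = 18.52 kHz.
18.52 kHz > fs/2 = 15.46 kHz, folds to fs − 18.52 kHz = 12.4 kHz.
47.62 kHz mod fs = 16.7 kHz.
16.7 kHz > fs/2 = 15.46 kHz, folds to fs − 16.7 kHz = 14.22 kHz.
38.96 kHz mod fs = 8.04 kHz.
8.04 kHz ≤ fs/2 = 15.46 kHz, appears at 8.04 kHz.
17.66 kHz and 106.02 kHz both map to 13.26 kHz.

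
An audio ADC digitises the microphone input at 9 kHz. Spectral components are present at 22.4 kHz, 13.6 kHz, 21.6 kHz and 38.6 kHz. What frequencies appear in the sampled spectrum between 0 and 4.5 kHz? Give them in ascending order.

2.6 kHz, 3.6 kHz, 4.4 kHz

fs/2 = 4.5 kHz.
22.4 kHz mod fs = 4.4 kHz.
4.4 kHz ≤ fs/2 = 4.5 kHz, appears at 4.4 kHz.
13.6 kHz mod fs = 4.6 kHz.
4.6 kHz > fs/2 = 4.5 kHz, folds to fs − 4.6 kHz = 4.4 kHz.
21.6 kHz mod fs = 3.6 kHz.
3.6 kHz ≤ fs/2 = 4.5 kHz, appears at 3.6 kHz.
38.6 kHz mod fs = 2.6 kHz.
2.6 kHz ≤ fs/2 = 4.5 kHz, appears at 2.6 kHz.
Distinct values: {2.6 kHz, 3.6 kHz, 4.4 kHz}.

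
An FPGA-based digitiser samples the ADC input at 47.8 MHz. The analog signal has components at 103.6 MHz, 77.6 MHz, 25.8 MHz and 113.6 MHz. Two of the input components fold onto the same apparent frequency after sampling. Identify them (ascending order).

77.6 MHz, 113.6 MHz

fs/2 = 23.9 MHz.
103.6 MHz mod fs = 8 MHz.
8 MHz ≤ fs/2 = 23.9 MHz, appears at 8 MHz.
77.6 MHz mod fs = 29.8 MHz.
29.8 MHz > fs/2 = 23.9 MHz, folds to fs − 29.8 MHz = 18 MHz.
25.8 MHz > fs/2 = 23.9 MHz, folds to fs − 25.8 MHz = 22 MHz.
113.6 MHz mod fs = 18 MHz.
18 MHz ≤ fs/2 = 23.9 MHz, appears at 18 MHz.
77.6 MHz and 113.6 MHz both map to 18 MHz.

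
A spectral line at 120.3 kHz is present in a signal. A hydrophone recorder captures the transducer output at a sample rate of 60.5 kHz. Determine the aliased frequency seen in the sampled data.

120.3 kHz mod fs = 59.8 kHz.
59.8 kHz > fs/2 = 30.25 kHz, folds to fs − 59.8 kHz = 0.7 kHz.

0.7 kHz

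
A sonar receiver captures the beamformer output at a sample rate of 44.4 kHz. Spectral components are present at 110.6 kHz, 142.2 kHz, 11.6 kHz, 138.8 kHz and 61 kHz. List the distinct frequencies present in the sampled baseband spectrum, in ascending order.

5.6 kHz, 9 kHz, 11.6 kHz, 16.6 kHz, 21.8 kHz

fs/2 = 22.2 kHz.
110.6 kHz mod fs = 21.8 kHz.
21.8 kHz ≤ fs/2 = 22.2 kHz, appears at 21.8 kHz.
142.2 kHz mod fs = 9 kHz.
9 kHz ≤ fs/2 = 22.2 kHz, appears at 9 kHz.
11.6 kHz ≤ fs/2 = 22.2 kHz, passes unchanged.
138.8 kHz mod fs = 5.6 kHz.
5.6 kHz ≤ fs/2 = 22.2 kHz, appears at 5.6 kHz.
61 kHz mod fs = 16.6 kHz.
16.6 kHz ≤ fs/2 = 22.2 kHz, appears at 16.6 kHz.
Distinct values: {5.6 kHz, 9 kHz, 11.6 kHz, 16.6 kHz, 21.8 kHz}.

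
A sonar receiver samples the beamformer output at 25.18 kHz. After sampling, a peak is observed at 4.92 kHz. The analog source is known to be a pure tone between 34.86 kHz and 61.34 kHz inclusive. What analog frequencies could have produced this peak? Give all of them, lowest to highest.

Frequencies that alias to 4.92 kHz are k·fs ± 4.92 kHz for integer k ≥ 0.
k=0: 4.92 kHz.
k=1: 20.26 kHz, 30.1 kHz.
k=2: 45.44 kHz, 55.28 kHz.
k=3: 70.62 kHz, 80.46 kHz.
Within [34.86 kHz, 61.34 kHz]: 45.44 kHz, 55.28 kHz.

45.44 kHz, 55.28 kHz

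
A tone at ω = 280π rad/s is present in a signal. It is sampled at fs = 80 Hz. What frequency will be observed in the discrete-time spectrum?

20 Hz

ω = 280π rad/s → f = ω/(2π) = 140 Hz.
140 Hz mod fs = 60 Hz.
60 Hz > fs/2 = 40 Hz, folds to fs − 60 Hz = 20 Hz.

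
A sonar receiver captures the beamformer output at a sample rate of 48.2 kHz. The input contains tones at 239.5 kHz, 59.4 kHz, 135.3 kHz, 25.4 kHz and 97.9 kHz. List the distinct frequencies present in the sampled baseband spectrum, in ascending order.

1.5 kHz, 9.3 kHz, 11.2 kHz, 22.8 kHz

fs/2 = 24.1 kHz.
239.5 kHz mod fs = 46.7 kHz.
46.7 kHz > fs/2 = 24.1 kHz, folds to fs − 46.7 kHz = 1.5 kHz.
59.4 kHz mod fs = 11.2 kHz.
11.2 kHz ≤ fs/2 = 24.1 kHz, appears at 11.2 kHz.
135.3 kHz mod fs = 38.9 kHz.
38.9 kHz > fs/2 = 24.1 kHz, folds to fs − 38.9 kHz = 9.3 kHz.
25.4 kHz > fs/2 = 24.1 kHz, folds to fs − 25.4 kHz = 22.8 kHz.
97.9 kHz mod fs = 1.5 kHz.
1.5 kHz ≤ fs/2 = 24.1 kHz, appears at 1.5 kHz.
Distinct values: {1.5 kHz, 9.3 kHz, 11.2 kHz, 22.8 kHz}.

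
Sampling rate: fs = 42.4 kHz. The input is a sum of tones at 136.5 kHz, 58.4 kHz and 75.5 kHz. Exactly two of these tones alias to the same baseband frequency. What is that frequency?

fs/2 = 21.2 kHz.
136.5 kHz mod fs = 9.3 kHz.
9.3 kHz ≤ fs/2 = 21.2 kHz, appears at 9.3 kHz.
58.4 kHz mod fs = 16 kHz.
16 kHz ≤ fs/2 = 21.2 kHz, appears at 16 kHz.
75.5 kHz mod fs = 33.1 kHz.
33.1 kHz > fs/2 = 21.2 kHz, folds to fs − 33.1 kHz = 9.3 kHz.
75.5 kHz and 136.5 kHz both map to 9.3 kHz.

9.3 kHz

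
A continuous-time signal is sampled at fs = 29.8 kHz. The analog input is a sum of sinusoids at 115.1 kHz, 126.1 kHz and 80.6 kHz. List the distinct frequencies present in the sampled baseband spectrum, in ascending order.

fs/2 = 14.9 kHz.
115.1 kHz mod fs = 25.7 kHz.
25.7 kHz > fs/2 = 14.9 kHz, folds to fs − 25.7 kHz = 4.1 kHz.
126.1 kHz mod fs = 6.9 kHz.
6.9 kHz ≤ fs/2 = 14.9 kHz, appears at 6.9 kHz.
80.6 kHz mod fs = 21 kHz.
21 kHz > fs/2 = 14.9 kHz, folds to fs − 21 kHz = 8.8 kHz.
Distinct values: {4.1 kHz, 6.9 kHz, 8.8 kHz}.

4.1 kHz, 6.9 kHz, 8.8 kHz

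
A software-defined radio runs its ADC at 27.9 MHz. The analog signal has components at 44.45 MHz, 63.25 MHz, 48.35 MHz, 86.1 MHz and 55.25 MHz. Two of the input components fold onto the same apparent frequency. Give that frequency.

7.45 MHz

fs/2 = 13.95 MHz.
44.45 MHz mod fs = 16.55 MHz.
16.55 MHz > fs/2 = 13.95 MHz, folds to fs − 16.55 MHz = 11.35 MHz.
63.25 MHz mod fs = 7.45 MHz.
7.45 MHz ≤ fs/2 = 13.95 MHz, appears at 7.45 MHz.
48.35 MHz mod fs = 20.45 MHz.
20.45 MHz > fs/2 = 13.95 MHz, folds to fs − 20.45 MHz = 7.45 MHz.
86.1 MHz mod fs = 2.4 MHz.
2.4 MHz ≤ fs/2 = 13.95 MHz, appears at 2.4 MHz.
55.25 MHz mod fs = 27.35 MHz.
27.35 MHz > fs/2 = 13.95 MHz, folds to fs − 27.35 MHz = 0.55 MHz.
48.35 MHz and 63.25 MHz both map to 7.45 MHz.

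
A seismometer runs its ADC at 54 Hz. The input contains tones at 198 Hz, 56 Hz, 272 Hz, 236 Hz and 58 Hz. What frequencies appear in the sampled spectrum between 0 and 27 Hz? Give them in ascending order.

fs/2 = 27 Hz.
198 Hz mod fs = 36 Hz.
36 Hz > fs/2 = 27 Hz, folds to fs − 36 Hz = 18 Hz.
56 Hz mod fs = 2 Hz.
2 Hz ≤ fs/2 = 27 Hz, appears at 2 Hz.
272 Hz mod fs = 2 Hz.
2 Hz ≤ fs/2 = 27 Hz, appears at 2 Hz.
236 Hz mod fs = 20 Hz.
20 Hz ≤ fs/2 = 27 Hz, appears at 20 Hz.
58 Hz mod fs = 4 Hz.
4 Hz ≤ fs/2 = 27 Hz, appears at 4 Hz.
Distinct values: {2 Hz, 4 Hz, 18 Hz, 20 Hz}.

2 Hz, 4 Hz, 18 Hz, 20 Hz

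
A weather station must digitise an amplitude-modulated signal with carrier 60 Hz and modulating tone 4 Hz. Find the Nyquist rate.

128 Hz

AM sidebands sit at fc ± fm = 56 Hz and 64 Hz.
Highest-frequency component: 64 Hz.
Nyquist rate = 2 × 64 Hz = 128 Hz.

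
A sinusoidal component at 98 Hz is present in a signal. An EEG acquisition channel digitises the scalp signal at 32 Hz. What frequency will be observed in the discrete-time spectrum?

98 Hz mod fs = 2 Hz.
2 Hz ≤ fs/2 = 16 Hz, appears at 2 Hz.

2 Hz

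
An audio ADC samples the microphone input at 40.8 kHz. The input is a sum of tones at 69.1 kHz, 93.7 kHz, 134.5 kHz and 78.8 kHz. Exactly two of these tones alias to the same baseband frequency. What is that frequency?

12.1 kHz

fs/2 = 20.4 kHz.
69.1 kHz mod fs = 28.3 kHz.
28.3 kHz > fs/2 = 20.4 kHz, folds to fs − 28.3 kHz = 12.5 kHz.
93.7 kHz mod fs = 12.1 kHz.
12.1 kHz ≤ fs/2 = 20.4 kHz, appears at 12.1 kHz.
134.5 kHz mod fs = 12.1 kHz.
12.1 kHz ≤ fs/2 = 20.4 kHz, appears at 12.1 kHz.
78.8 kHz mod fs = 38 kHz.
38 kHz > fs/2 = 20.4 kHz, folds to fs − 38 kHz = 2.8 kHz.
93.7 kHz and 134.5 kHz both map to 12.1 kHz.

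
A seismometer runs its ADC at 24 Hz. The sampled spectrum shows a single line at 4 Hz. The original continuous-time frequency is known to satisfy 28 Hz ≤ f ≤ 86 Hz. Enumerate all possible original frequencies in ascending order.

Frequencies that alias to 4 Hz are k·fs ± 4 Hz for integer k ≥ 0.
k=0: 4 Hz.
k=1: 20 Hz, 28 Hz.
k=2: 44 Hz, 52 Hz.
k=3: 68 Hz, 76 Hz.
k=4: 92 Hz, 100 Hz.
Within [28 Hz, 86 Hz]: 28 Hz, 44 Hz, 52 Hz, 68 Hz, 76 Hz.

28 Hz, 44 Hz, 52 Hz, 68 Hz, 76 Hz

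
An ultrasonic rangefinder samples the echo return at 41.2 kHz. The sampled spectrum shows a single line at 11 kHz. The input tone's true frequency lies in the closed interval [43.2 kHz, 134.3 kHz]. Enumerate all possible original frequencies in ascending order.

52.2 kHz, 71.4 kHz, 93.4 kHz, 112.6 kHz

Frequencies that alias to 11 kHz are k·fs ± 11 kHz for integer k ≥ 0.
k=0: 11 kHz.
k=1: 30.2 kHz, 52.2 kHz.
k=2: 71.4 kHz, 93.4 kHz.
k=3: 112.6 kHz, 134.6 kHz.
k=4: 153.8 kHz, 175.8 kHz.
Within [43.2 kHz, 134.3 kHz]: 52.2 kHz, 71.4 kHz, 93.4 kHz, 112.6 kHz.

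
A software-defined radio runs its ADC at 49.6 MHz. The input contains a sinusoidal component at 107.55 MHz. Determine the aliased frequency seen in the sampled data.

107.55 MHz mod fs = 8.35 MHz.
8.35 MHz ≤ fs/2 = 24.8 MHz, appears at 8.35 MHz.

8.35 MHz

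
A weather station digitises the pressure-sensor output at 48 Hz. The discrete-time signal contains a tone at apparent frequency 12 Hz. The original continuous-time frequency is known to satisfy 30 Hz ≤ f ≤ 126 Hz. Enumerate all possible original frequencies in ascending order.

Frequencies that alias to 12 Hz are k·fs ± 12 Hz for integer k ≥ 0.
k=0: 12 Hz.
k=1: 36 Hz, 60 Hz.
k=2: 84 Hz, 108 Hz.
k=3: 132 Hz, 156 Hz.
Within [30 Hz, 126 Hz]: 36 Hz, 60 Hz, 84 Hz, 108 Hz.

36 Hz, 60 Hz, 84 Hz, 108 Hz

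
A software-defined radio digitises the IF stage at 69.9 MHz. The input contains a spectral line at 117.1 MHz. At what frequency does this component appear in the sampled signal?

22.7 MHz

117.1 MHz mod fs = 47.2 MHz.
47.2 MHz > fs/2 = 34.95 MHz, folds to fs − 47.2 MHz = 22.7 MHz.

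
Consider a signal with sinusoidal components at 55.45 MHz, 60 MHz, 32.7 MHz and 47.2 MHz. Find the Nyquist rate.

120 MHz

Highest-frequency component: 60 MHz.
Nyquist rate = 2 × 60 MHz = 120 MHz.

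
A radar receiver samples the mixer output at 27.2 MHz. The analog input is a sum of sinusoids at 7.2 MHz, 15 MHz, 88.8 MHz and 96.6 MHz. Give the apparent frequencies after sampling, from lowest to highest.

fs/2 = 13.6 MHz.
7.2 MHz ≤ fs/2 = 13.6 MHz, passes unchanged.
15 MHz > fs/2 = 13.6 MHz, folds to fs − 15 MHz = 12.2 MHz.
88.8 MHz mod fs = 7.2 MHz.
7.2 MHz ≤ fs/2 = 13.6 MHz, appears at 7.2 MHz.
96.6 MHz mod fs = 15 MHz.
15 MHz > fs/2 = 13.6 MHz, folds to fs − 15 MHz = 12.2 MHz.
Distinct values: {7.2 MHz, 12.2 MHz}.

7.2 MHz, 12.2 MHz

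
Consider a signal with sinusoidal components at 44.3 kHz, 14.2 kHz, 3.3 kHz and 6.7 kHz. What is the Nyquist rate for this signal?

88.6 kHz

Highest-frequency component: 44.3 kHz.
Nyquist rate = 2 × 44.3 kHz = 88.6 kHz.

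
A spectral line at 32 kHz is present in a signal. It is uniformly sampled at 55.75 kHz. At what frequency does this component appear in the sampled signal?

32 kHz > fs/2 = 27.875 kHz, folds to fs − 32 kHz = 23.75 kHz.

23.75 kHz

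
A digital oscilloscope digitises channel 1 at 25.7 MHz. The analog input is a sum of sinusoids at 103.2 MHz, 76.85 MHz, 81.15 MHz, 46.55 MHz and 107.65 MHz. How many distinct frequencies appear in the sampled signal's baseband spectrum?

fs/2 = 12.85 MHz.
103.2 MHz mod fs = 0.4 MHz.
0.4 MHz ≤ fs/2 = 12.85 MHz, appears at 0.4 MHz.
76.85 MHz mod fs = 25.45 MHz.
25.45 MHz > fs/2 = 12.85 MHz, folds to fs − 25.45 MHz = 0.25 MHz.
81.15 MHz mod fs = 4.05 MHz.
4.05 MHz ≤ fs/2 = 12.85 MHz, appears at 4.05 MHz.
46.55 MHz mod fs = 20.85 MHz.
20.85 MHz > fs/2 = 12.85 MHz, folds to fs − 20.85 MHz = 4.85 MHz.
107.65 MHz mod fs = 4.85 MHz.
4.85 MHz ≤ fs/2 = 12.85 MHz, appears at 4.85 MHz.
Distinct values: {0.25 MHz, 0.4 MHz, 4.05 MHz, 4.85 MHz} → 4.

4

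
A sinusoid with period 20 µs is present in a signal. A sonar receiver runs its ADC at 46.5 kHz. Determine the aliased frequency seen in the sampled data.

T = 20 µs → f = 1/T = 50 kHz.
50 kHz mod fs = 3.5 kHz.
3.5 kHz ≤ fs/2 = 23.25 kHz, appears at 3.5 kHz.

3.5 kHz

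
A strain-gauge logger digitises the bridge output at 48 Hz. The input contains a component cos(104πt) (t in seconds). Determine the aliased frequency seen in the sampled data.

ω = 104π rad/s → f = ω/(2π) = 52 Hz.
52 Hz mod fs = 4 Hz.
4 Hz ≤ fs/2 = 24 Hz, appears at 4 Hz.

4 Hz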